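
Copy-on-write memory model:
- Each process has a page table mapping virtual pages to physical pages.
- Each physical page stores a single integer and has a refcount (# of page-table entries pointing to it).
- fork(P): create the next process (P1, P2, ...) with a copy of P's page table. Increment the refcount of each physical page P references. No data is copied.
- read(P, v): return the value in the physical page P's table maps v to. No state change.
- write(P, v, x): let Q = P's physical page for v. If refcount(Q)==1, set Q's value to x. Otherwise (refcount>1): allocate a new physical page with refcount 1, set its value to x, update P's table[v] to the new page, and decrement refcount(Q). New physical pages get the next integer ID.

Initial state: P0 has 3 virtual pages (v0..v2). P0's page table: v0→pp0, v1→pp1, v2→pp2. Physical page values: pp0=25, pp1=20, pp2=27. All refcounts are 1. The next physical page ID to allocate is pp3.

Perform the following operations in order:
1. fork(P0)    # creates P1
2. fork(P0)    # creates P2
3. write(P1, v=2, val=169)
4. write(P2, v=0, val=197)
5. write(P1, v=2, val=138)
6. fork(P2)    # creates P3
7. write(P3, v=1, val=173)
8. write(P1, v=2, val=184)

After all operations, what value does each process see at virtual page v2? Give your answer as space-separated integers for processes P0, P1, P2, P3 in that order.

Op 1: fork(P0) -> P1. 3 ppages; refcounts: pp0:2 pp1:2 pp2:2
Op 2: fork(P0) -> P2. 3 ppages; refcounts: pp0:3 pp1:3 pp2:3
Op 3: write(P1, v2, 169). refcount(pp2)=3>1 -> COPY to pp3. 4 ppages; refcounts: pp0:3 pp1:3 pp2:2 pp3:1
Op 4: write(P2, v0, 197). refcount(pp0)=3>1 -> COPY to pp4. 5 ppages; refcounts: pp0:2 pp1:3 pp2:2 pp3:1 pp4:1
Op 5: write(P1, v2, 138). refcount(pp3)=1 -> write in place. 5 ppages; refcounts: pp0:2 pp1:3 pp2:2 pp3:1 pp4:1
Op 6: fork(P2) -> P3. 5 ppages; refcounts: pp0:2 pp1:4 pp2:3 pp3:1 pp4:2
Op 7: write(P3, v1, 173). refcount(pp1)=4>1 -> COPY to pp5. 6 ppages; refcounts: pp0:2 pp1:3 pp2:3 pp3:1 pp4:2 pp5:1
Op 8: write(P1, v2, 184). refcount(pp3)=1 -> write in place. 6 ppages; refcounts: pp0:2 pp1:3 pp2:3 pp3:1 pp4:2 pp5:1
P0: v2 -> pp2 = 27
P1: v2 -> pp3 = 184
P2: v2 -> pp2 = 27
P3: v2 -> pp2 = 27

Answer: 27 184 27 27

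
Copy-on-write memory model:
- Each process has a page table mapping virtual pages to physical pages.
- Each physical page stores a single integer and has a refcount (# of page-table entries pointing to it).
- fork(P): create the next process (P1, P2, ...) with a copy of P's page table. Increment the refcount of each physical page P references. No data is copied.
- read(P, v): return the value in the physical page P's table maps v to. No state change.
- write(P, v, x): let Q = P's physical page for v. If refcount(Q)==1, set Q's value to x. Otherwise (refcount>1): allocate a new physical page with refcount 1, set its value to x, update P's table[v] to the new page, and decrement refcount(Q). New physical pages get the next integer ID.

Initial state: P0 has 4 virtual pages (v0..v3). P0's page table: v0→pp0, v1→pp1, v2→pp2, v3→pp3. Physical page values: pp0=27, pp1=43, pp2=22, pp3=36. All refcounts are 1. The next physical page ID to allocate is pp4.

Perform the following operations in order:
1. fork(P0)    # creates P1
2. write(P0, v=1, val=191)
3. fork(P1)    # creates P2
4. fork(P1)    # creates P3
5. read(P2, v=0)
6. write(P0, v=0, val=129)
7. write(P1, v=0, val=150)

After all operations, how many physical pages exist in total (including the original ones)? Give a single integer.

Answer: 7

Derivation:
Op 1: fork(P0) -> P1. 4 ppages; refcounts: pp0:2 pp1:2 pp2:2 pp3:2
Op 2: write(P0, v1, 191). refcount(pp1)=2>1 -> COPY to pp4. 5 ppages; refcounts: pp0:2 pp1:1 pp2:2 pp3:2 pp4:1
Op 3: fork(P1) -> P2. 5 ppages; refcounts: pp0:3 pp1:2 pp2:3 pp3:3 pp4:1
Op 4: fork(P1) -> P3. 5 ppages; refcounts: pp0:4 pp1:3 pp2:4 pp3:4 pp4:1
Op 5: read(P2, v0) -> 27. No state change.
Op 6: write(P0, v0, 129). refcount(pp0)=4>1 -> COPY to pp5. 6 ppages; refcounts: pp0:3 pp1:3 pp2:4 pp3:4 pp4:1 pp5:1
Op 7: write(P1, v0, 150). refcount(pp0)=3>1 -> COPY to pp6. 7 ppages; refcounts: pp0:2 pp1:3 pp2:4 pp3:4 pp4:1 pp5:1 pp6:1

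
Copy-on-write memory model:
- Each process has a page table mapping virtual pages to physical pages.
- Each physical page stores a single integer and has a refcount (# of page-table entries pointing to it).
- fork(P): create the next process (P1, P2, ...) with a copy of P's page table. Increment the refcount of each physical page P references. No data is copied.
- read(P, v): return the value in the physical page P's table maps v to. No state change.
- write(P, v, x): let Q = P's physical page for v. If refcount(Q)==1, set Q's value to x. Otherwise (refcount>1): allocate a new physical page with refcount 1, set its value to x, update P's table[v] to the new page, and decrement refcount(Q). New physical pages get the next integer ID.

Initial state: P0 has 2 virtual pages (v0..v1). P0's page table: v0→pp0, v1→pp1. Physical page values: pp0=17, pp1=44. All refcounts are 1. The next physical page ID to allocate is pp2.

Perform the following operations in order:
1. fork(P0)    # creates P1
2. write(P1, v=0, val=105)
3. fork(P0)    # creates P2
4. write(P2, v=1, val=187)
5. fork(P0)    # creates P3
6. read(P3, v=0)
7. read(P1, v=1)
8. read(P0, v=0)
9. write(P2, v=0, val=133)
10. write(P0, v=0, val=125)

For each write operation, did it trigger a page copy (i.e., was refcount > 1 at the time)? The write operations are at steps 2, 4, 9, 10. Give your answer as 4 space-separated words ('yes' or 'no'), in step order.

Op 1: fork(P0) -> P1. 2 ppages; refcounts: pp0:2 pp1:2
Op 2: write(P1, v0, 105). refcount(pp0)=2>1 -> COPY to pp2. 3 ppages; refcounts: pp0:1 pp1:2 pp2:1
Op 3: fork(P0) -> P2. 3 ppages; refcounts: pp0:2 pp1:3 pp2:1
Op 4: write(P2, v1, 187). refcount(pp1)=3>1 -> COPY to pp3. 4 ppages; refcounts: pp0:2 pp1:2 pp2:1 pp3:1
Op 5: fork(P0) -> P3. 4 ppages; refcounts: pp0:3 pp1:3 pp2:1 pp3:1
Op 6: read(P3, v0) -> 17. No state change.
Op 7: read(P1, v1) -> 44. No state change.
Op 8: read(P0, v0) -> 17. No state change.
Op 9: write(P2, v0, 133). refcount(pp0)=3>1 -> COPY to pp4. 5 ppages; refcounts: pp0:2 pp1:3 pp2:1 pp3:1 pp4:1
Op 10: write(P0, v0, 125). refcount(pp0)=2>1 -> COPY to pp5. 6 ppages; refcounts: pp0:1 pp1:3 pp2:1 pp3:1 pp4:1 pp5:1

yes yes yes yes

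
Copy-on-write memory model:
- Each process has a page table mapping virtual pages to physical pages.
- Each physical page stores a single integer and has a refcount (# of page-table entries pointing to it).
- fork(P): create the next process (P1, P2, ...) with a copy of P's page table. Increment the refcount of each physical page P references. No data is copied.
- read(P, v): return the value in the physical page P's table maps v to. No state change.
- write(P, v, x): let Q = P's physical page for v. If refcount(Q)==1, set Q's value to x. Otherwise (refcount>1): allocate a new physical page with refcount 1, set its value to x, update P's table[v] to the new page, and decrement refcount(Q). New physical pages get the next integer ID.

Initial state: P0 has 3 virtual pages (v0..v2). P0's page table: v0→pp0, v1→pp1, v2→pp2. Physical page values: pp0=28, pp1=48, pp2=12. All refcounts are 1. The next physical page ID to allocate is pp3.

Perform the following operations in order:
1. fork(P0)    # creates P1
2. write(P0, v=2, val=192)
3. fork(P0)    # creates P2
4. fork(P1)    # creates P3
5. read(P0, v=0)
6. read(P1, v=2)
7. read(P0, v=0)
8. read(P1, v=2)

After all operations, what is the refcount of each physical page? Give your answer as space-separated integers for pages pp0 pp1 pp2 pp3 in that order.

Answer: 4 4 2 2

Derivation:
Op 1: fork(P0) -> P1. 3 ppages; refcounts: pp0:2 pp1:2 pp2:2
Op 2: write(P0, v2, 192). refcount(pp2)=2>1 -> COPY to pp3. 4 ppages; refcounts: pp0:2 pp1:2 pp2:1 pp3:1
Op 3: fork(P0) -> P2. 4 ppages; refcounts: pp0:3 pp1:3 pp2:1 pp3:2
Op 4: fork(P1) -> P3. 4 ppages; refcounts: pp0:4 pp1:4 pp2:2 pp3:2
Op 5: read(P0, v0) -> 28. No state change.
Op 6: read(P1, v2) -> 12. No state change.
Op 7: read(P0, v0) -> 28. No state change.
Op 8: read(P1, v2) -> 12. No state change.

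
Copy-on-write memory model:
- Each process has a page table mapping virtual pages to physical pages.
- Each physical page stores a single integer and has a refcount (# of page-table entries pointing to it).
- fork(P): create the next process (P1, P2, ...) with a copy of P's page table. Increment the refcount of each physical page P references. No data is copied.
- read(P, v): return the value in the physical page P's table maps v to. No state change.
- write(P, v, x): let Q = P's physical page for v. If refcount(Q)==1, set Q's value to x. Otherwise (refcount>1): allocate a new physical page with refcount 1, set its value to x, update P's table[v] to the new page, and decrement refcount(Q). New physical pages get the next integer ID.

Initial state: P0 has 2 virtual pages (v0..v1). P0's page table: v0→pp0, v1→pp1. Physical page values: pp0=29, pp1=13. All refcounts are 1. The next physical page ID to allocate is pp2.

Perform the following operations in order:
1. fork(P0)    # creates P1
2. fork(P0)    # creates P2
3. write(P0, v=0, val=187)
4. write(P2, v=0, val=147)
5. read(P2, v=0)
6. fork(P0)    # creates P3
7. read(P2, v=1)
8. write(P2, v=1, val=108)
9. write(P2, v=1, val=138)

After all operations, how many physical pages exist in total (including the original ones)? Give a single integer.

Answer: 5

Derivation:
Op 1: fork(P0) -> P1. 2 ppages; refcounts: pp0:2 pp1:2
Op 2: fork(P0) -> P2. 2 ppages; refcounts: pp0:3 pp1:3
Op 3: write(P0, v0, 187). refcount(pp0)=3>1 -> COPY to pp2. 3 ppages; refcounts: pp0:2 pp1:3 pp2:1
Op 4: write(P2, v0, 147). refcount(pp0)=2>1 -> COPY to pp3. 4 ppages; refcounts: pp0:1 pp1:3 pp2:1 pp3:1
Op 5: read(P2, v0) -> 147. No state change.
Op 6: fork(P0) -> P3. 4 ppages; refcounts: pp0:1 pp1:4 pp2:2 pp3:1
Op 7: read(P2, v1) -> 13. No state change.
Op 8: write(P2, v1, 108). refcount(pp1)=4>1 -> COPY to pp4. 5 ppages; refcounts: pp0:1 pp1:3 pp2:2 pp3:1 pp4:1
Op 9: write(P2, v1, 138). refcount(pp4)=1 -> write in place. 5 ppages; refcounts: pp0:1 pp1:3 pp2:2 pp3:1 pp4:1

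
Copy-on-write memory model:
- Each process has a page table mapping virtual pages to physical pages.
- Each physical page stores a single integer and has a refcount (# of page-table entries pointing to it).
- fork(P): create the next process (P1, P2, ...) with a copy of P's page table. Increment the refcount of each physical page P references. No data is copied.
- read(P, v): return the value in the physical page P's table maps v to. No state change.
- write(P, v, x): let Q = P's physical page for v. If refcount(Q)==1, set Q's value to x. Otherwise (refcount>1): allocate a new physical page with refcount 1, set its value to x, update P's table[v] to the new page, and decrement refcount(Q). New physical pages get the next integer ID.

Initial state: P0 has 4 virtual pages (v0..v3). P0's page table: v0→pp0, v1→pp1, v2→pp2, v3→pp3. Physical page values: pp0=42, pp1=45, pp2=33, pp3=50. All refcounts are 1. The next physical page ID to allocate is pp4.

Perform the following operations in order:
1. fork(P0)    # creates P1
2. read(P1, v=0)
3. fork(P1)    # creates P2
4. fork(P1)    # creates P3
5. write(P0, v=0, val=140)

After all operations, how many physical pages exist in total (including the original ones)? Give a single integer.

Answer: 5

Derivation:
Op 1: fork(P0) -> P1. 4 ppages; refcounts: pp0:2 pp1:2 pp2:2 pp3:2
Op 2: read(P1, v0) -> 42. No state change.
Op 3: fork(P1) -> P2. 4 ppages; refcounts: pp0:3 pp1:3 pp2:3 pp3:3
Op 4: fork(P1) -> P3. 4 ppages; refcounts: pp0:4 pp1:4 pp2:4 pp3:4
Op 5: write(P0, v0, 140). refcount(pp0)=4>1 -> COPY to pp4. 5 ppages; refcounts: pp0:3 pp1:4 pp2:4 pp3:4 pp4:1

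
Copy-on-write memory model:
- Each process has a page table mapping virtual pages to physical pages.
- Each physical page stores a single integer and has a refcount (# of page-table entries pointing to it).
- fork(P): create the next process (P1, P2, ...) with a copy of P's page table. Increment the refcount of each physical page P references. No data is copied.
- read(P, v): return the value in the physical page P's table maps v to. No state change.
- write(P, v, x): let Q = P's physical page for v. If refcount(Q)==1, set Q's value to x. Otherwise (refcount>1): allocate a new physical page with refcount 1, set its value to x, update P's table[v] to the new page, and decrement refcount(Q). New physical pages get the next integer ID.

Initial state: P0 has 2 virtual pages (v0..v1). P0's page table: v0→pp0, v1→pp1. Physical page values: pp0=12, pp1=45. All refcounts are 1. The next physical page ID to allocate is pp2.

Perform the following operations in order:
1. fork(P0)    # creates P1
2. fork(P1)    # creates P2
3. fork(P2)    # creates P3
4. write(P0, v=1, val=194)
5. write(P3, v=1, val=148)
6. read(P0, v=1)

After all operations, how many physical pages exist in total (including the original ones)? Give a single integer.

Answer: 4

Derivation:
Op 1: fork(P0) -> P1. 2 ppages; refcounts: pp0:2 pp1:2
Op 2: fork(P1) -> P2. 2 ppages; refcounts: pp0:3 pp1:3
Op 3: fork(P2) -> P3. 2 ppages; refcounts: pp0:4 pp1:4
Op 4: write(P0, v1, 194). refcount(pp1)=4>1 -> COPY to pp2. 3 ppages; refcounts: pp0:4 pp1:3 pp2:1
Op 5: write(P3, v1, 148). refcount(pp1)=3>1 -> COPY to pp3. 4 ppages; refcounts: pp0:4 pp1:2 pp2:1 pp3:1
Op 6: read(P0, v1) -> 194. No state change.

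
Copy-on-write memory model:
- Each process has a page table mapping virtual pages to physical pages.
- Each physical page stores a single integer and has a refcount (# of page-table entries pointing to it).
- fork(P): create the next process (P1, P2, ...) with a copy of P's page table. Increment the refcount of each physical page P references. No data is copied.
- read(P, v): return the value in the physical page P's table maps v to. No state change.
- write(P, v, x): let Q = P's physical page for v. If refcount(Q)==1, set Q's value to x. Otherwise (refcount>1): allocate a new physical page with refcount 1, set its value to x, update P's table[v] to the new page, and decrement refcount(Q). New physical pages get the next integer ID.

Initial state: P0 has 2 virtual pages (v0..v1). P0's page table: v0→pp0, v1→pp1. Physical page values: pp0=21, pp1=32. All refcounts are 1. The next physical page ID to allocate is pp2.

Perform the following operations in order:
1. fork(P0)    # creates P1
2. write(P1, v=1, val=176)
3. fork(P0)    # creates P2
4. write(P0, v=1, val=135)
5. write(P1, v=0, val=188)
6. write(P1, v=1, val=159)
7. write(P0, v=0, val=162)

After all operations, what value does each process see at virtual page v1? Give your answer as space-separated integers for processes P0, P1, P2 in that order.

Op 1: fork(P0) -> P1. 2 ppages; refcounts: pp0:2 pp1:2
Op 2: write(P1, v1, 176). refcount(pp1)=2>1 -> COPY to pp2. 3 ppages; refcounts: pp0:2 pp1:1 pp2:1
Op 3: fork(P0) -> P2. 3 ppages; refcounts: pp0:3 pp1:2 pp2:1
Op 4: write(P0, v1, 135). refcount(pp1)=2>1 -> COPY to pp3. 4 ppages; refcounts: pp0:3 pp1:1 pp2:1 pp3:1
Op 5: write(P1, v0, 188). refcount(pp0)=3>1 -> COPY to pp4. 5 ppages; refcounts: pp0:2 pp1:1 pp2:1 pp3:1 pp4:1
Op 6: write(P1, v1, 159). refcount(pp2)=1 -> write in place. 5 ppages; refcounts: pp0:2 pp1:1 pp2:1 pp3:1 pp4:1
Op 7: write(P0, v0, 162). refcount(pp0)=2>1 -> COPY to pp5. 6 ppages; refcounts: pp0:1 pp1:1 pp2:1 pp3:1 pp4:1 pp5:1
P0: v1 -> pp3 = 135
P1: v1 -> pp2 = 159
P2: v1 -> pp1 = 32

Answer: 135 159 32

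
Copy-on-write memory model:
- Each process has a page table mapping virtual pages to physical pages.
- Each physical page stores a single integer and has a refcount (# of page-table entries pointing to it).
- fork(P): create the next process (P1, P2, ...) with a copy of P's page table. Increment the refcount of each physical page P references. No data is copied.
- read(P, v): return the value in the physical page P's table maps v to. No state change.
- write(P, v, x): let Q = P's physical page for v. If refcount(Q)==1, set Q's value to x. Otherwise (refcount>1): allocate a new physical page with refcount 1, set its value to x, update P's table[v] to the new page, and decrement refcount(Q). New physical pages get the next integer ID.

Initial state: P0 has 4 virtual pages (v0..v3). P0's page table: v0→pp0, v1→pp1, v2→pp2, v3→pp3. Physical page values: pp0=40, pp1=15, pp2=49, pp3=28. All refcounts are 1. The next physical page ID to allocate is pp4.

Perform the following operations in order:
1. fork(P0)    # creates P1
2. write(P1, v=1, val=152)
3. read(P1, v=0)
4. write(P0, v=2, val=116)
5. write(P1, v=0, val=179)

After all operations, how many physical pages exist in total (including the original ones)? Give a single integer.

Answer: 7

Derivation:
Op 1: fork(P0) -> P1. 4 ppages; refcounts: pp0:2 pp1:2 pp2:2 pp3:2
Op 2: write(P1, v1, 152). refcount(pp1)=2>1 -> COPY to pp4. 5 ppages; refcounts: pp0:2 pp1:1 pp2:2 pp3:2 pp4:1
Op 3: read(P1, v0) -> 40. No state change.
Op 4: write(P0, v2, 116). refcount(pp2)=2>1 -> COPY to pp5. 6 ppages; refcounts: pp0:2 pp1:1 pp2:1 pp3:2 pp4:1 pp5:1
Op 5: write(P1, v0, 179). refcount(pp0)=2>1 -> COPY to pp6. 7 ppages; refcounts: pp0:1 pp1:1 pp2:1 pp3:2 pp4:1 pp5:1 pp6:1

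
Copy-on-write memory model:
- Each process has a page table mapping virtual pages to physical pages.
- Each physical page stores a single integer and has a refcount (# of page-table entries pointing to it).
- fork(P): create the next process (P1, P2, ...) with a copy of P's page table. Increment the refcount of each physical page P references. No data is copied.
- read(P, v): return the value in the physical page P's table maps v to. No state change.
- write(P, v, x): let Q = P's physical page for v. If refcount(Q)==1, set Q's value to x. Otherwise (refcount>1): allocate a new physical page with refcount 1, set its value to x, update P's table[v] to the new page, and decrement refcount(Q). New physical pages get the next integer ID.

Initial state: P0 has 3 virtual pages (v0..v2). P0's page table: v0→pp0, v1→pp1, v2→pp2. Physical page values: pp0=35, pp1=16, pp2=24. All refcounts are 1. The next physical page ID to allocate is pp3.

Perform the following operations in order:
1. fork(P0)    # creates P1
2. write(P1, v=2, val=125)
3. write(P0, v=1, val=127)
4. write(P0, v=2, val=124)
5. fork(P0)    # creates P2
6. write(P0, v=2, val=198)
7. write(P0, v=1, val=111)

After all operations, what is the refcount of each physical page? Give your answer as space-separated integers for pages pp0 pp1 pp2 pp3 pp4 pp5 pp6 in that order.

Answer: 3 1 1 1 1 1 1

Derivation:
Op 1: fork(P0) -> P1. 3 ppages; refcounts: pp0:2 pp1:2 pp2:2
Op 2: write(P1, v2, 125). refcount(pp2)=2>1 -> COPY to pp3. 4 ppages; refcounts: pp0:2 pp1:2 pp2:1 pp3:1
Op 3: write(P0, v1, 127). refcount(pp1)=2>1 -> COPY to pp4. 5 ppages; refcounts: pp0:2 pp1:1 pp2:1 pp3:1 pp4:1
Op 4: write(P0, v2, 124). refcount(pp2)=1 -> write in place. 5 ppages; refcounts: pp0:2 pp1:1 pp2:1 pp3:1 pp4:1
Op 5: fork(P0) -> P2. 5 ppages; refcounts: pp0:3 pp1:1 pp2:2 pp3:1 pp4:2
Op 6: write(P0, v2, 198). refcount(pp2)=2>1 -> COPY to pp5. 6 ppages; refcounts: pp0:3 pp1:1 pp2:1 pp3:1 pp4:2 pp5:1
Op 7: write(P0, v1, 111). refcount(pp4)=2>1 -> COPY to pp6. 7 ppages; refcounts: pp0:3 pp1:1 pp2:1 pp3:1 pp4:1 pp5:1 pp6:1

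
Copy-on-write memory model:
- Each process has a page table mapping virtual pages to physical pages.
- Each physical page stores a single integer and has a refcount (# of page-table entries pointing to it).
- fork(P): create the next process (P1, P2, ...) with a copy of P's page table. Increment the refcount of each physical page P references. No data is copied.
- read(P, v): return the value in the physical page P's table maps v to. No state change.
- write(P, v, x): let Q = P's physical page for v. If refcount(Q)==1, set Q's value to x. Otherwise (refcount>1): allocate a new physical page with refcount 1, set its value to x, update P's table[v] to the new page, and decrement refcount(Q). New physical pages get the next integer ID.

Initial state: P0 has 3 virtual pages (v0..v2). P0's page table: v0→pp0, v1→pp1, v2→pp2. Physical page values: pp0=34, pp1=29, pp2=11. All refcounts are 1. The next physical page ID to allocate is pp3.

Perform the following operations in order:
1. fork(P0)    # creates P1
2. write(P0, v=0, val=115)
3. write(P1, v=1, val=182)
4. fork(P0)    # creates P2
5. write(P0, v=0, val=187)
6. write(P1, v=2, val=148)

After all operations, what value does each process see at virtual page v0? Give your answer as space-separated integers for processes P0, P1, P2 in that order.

Op 1: fork(P0) -> P1. 3 ppages; refcounts: pp0:2 pp1:2 pp2:2
Op 2: write(P0, v0, 115). refcount(pp0)=2>1 -> COPY to pp3. 4 ppages; refcounts: pp0:1 pp1:2 pp2:2 pp3:1
Op 3: write(P1, v1, 182). refcount(pp1)=2>1 -> COPY to pp4. 5 ppages; refcounts: pp0:1 pp1:1 pp2:2 pp3:1 pp4:1
Op 4: fork(P0) -> P2. 5 ppages; refcounts: pp0:1 pp1:2 pp2:3 pp3:2 pp4:1
Op 5: write(P0, v0, 187). refcount(pp3)=2>1 -> COPY to pp5. 6 ppages; refcounts: pp0:1 pp1:2 pp2:3 pp3:1 pp4:1 pp5:1
Op 6: write(P1, v2, 148). refcount(pp2)=3>1 -> COPY to pp6. 7 ppages; refcounts: pp0:1 pp1:2 pp2:2 pp3:1 pp4:1 pp5:1 pp6:1
P0: v0 -> pp5 = 187
P1: v0 -> pp0 = 34
P2: v0 -> pp3 = 115

Answer: 187 34 115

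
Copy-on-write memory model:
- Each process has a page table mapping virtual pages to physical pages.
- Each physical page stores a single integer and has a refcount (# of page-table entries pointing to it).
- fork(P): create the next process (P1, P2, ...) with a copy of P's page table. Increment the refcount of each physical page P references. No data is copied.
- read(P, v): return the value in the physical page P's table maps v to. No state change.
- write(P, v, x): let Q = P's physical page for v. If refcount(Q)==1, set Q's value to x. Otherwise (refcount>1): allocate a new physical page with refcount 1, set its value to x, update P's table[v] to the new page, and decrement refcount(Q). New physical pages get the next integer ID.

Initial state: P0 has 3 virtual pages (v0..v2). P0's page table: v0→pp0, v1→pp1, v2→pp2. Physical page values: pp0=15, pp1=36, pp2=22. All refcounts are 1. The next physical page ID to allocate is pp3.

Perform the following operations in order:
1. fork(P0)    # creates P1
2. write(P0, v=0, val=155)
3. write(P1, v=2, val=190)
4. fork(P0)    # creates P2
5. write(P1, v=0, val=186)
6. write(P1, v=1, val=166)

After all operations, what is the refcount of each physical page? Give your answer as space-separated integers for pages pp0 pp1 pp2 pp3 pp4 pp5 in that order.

Answer: 1 2 2 2 1 1

Derivation:
Op 1: fork(P0) -> P1. 3 ppages; refcounts: pp0:2 pp1:2 pp2:2
Op 2: write(P0, v0, 155). refcount(pp0)=2>1 -> COPY to pp3. 4 ppages; refcounts: pp0:1 pp1:2 pp2:2 pp3:1
Op 3: write(P1, v2, 190). refcount(pp2)=2>1 -> COPY to pp4. 5 ppages; refcounts: pp0:1 pp1:2 pp2:1 pp3:1 pp4:1
Op 4: fork(P0) -> P2. 5 ppages; refcounts: pp0:1 pp1:3 pp2:2 pp3:2 pp4:1
Op 5: write(P1, v0, 186). refcount(pp0)=1 -> write in place. 5 ppages; refcounts: pp0:1 pp1:3 pp2:2 pp3:2 pp4:1
Op 6: write(P1, v1, 166). refcount(pp1)=3>1 -> COPY to pp5. 6 ppages; refcounts: pp0:1 pp1:2 pp2:2 pp3:2 pp4:1 pp5:1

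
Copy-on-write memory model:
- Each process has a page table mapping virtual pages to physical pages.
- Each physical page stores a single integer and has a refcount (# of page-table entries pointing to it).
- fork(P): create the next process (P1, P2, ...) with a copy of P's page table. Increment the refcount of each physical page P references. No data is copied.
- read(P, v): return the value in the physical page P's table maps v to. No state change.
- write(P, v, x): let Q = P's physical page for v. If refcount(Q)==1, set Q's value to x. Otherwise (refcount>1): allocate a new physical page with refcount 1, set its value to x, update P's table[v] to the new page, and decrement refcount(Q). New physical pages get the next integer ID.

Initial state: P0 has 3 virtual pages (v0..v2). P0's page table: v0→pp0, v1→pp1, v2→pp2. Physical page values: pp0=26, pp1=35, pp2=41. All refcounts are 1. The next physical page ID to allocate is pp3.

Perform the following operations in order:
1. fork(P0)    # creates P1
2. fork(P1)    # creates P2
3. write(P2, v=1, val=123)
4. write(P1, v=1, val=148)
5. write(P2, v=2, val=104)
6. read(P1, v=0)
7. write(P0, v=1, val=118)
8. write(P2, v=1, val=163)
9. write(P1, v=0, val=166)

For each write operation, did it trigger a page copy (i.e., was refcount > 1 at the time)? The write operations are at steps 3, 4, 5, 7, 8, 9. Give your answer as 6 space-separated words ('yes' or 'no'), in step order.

Op 1: fork(P0) -> P1. 3 ppages; refcounts: pp0:2 pp1:2 pp2:2
Op 2: fork(P1) -> P2. 3 ppages; refcounts: pp0:3 pp1:3 pp2:3
Op 3: write(P2, v1, 123). refcount(pp1)=3>1 -> COPY to pp3. 4 ppages; refcounts: pp0:3 pp1:2 pp2:3 pp3:1
Op 4: write(P1, v1, 148). refcount(pp1)=2>1 -> COPY to pp4. 5 ppages; refcounts: pp0:3 pp1:1 pp2:3 pp3:1 pp4:1
Op 5: write(P2, v2, 104). refcount(pp2)=3>1 -> COPY to pp5. 6 ppages; refcounts: pp0:3 pp1:1 pp2:2 pp3:1 pp4:1 pp5:1
Op 6: read(P1, v0) -> 26. No state change.
Op 7: write(P0, v1, 118). refcount(pp1)=1 -> write in place. 6 ppages; refcounts: pp0:3 pp1:1 pp2:2 pp3:1 pp4:1 pp5:1
Op 8: write(P2, v1, 163). refcount(pp3)=1 -> write in place. 6 ppages; refcounts: pp0:3 pp1:1 pp2:2 pp3:1 pp4:1 pp5:1
Op 9: write(P1, v0, 166). refcount(pp0)=3>1 -> COPY to pp6. 7 ppages; refcounts: pp0:2 pp1:1 pp2:2 pp3:1 pp4:1 pp5:1 pp6:1

yes yes yes no no yes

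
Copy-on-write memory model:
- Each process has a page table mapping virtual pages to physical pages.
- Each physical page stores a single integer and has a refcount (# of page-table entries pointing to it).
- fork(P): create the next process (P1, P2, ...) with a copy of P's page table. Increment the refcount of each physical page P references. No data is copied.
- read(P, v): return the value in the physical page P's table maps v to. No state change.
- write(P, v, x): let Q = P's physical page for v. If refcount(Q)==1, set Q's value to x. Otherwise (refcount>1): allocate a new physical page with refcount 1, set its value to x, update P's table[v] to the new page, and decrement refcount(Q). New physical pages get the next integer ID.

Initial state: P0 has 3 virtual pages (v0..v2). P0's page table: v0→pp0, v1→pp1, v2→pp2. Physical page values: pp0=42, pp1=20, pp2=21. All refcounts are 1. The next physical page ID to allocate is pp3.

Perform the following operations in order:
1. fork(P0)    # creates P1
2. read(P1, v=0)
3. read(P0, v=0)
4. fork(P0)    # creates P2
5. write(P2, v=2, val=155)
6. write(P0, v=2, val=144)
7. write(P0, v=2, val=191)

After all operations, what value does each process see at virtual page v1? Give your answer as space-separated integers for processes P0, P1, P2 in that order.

Op 1: fork(P0) -> P1. 3 ppages; refcounts: pp0:2 pp1:2 pp2:2
Op 2: read(P1, v0) -> 42. No state change.
Op 3: read(P0, v0) -> 42. No state change.
Op 4: fork(P0) -> P2. 3 ppages; refcounts: pp0:3 pp1:3 pp2:3
Op 5: write(P2, v2, 155). refcount(pp2)=3>1 -> COPY to pp3. 4 ppages; refcounts: pp0:3 pp1:3 pp2:2 pp3:1
Op 6: write(P0, v2, 144). refcount(pp2)=2>1 -> COPY to pp4. 5 ppages; refcounts: pp0:3 pp1:3 pp2:1 pp3:1 pp4:1
Op 7: write(P0, v2, 191). refcount(pp4)=1 -> write in place. 5 ppages; refcounts: pp0:3 pp1:3 pp2:1 pp3:1 pp4:1
P0: v1 -> pp1 = 20
P1: v1 -> pp1 = 20
P2: v1 -> pp1 = 20

Answer: 20 20 20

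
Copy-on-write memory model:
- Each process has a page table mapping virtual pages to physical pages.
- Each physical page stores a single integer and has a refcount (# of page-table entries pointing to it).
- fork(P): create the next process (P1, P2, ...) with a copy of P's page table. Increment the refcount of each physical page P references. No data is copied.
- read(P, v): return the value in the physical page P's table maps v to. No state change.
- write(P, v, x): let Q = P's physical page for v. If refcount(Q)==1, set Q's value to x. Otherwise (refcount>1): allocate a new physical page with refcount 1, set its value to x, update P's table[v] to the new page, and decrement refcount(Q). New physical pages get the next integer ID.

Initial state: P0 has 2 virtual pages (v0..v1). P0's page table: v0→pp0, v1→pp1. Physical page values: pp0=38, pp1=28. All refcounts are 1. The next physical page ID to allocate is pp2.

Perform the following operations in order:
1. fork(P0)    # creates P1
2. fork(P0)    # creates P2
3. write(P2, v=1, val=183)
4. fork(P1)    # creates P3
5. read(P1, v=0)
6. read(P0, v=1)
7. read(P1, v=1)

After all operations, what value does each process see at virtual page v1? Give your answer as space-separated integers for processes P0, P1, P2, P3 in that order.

Op 1: fork(P0) -> P1. 2 ppages; refcounts: pp0:2 pp1:2
Op 2: fork(P0) -> P2. 2 ppages; refcounts: pp0:3 pp1:3
Op 3: write(P2, v1, 183). refcount(pp1)=3>1 -> COPY to pp2. 3 ppages; refcounts: pp0:3 pp1:2 pp2:1
Op 4: fork(P1) -> P3. 3 ppages; refcounts: pp0:4 pp1:3 pp2:1
Op 5: read(P1, v0) -> 38. No state change.
Op 6: read(P0, v1) -> 28. No state change.
Op 7: read(P1, v1) -> 28. No state change.
P0: v1 -> pp1 = 28
P1: v1 -> pp1 = 28
P2: v1 -> pp2 = 183
P3: v1 -> pp1 = 28

Answer: 28 28 183 28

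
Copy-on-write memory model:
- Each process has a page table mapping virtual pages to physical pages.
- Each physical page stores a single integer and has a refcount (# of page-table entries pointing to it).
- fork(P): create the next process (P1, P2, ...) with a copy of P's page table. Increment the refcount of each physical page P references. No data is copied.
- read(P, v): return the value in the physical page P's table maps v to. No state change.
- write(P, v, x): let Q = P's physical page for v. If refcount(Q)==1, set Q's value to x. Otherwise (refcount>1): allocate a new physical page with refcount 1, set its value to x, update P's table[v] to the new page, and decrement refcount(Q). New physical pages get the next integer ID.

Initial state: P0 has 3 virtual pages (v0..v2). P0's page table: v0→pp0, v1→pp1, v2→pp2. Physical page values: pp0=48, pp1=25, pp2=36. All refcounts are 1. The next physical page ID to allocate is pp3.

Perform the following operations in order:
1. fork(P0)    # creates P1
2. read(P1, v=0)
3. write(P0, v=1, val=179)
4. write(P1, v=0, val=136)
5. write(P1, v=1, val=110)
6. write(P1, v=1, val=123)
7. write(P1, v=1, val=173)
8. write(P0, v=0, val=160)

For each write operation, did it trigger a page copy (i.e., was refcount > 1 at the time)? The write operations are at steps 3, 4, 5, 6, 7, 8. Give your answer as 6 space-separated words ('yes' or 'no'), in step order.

Op 1: fork(P0) -> P1. 3 ppages; refcounts: pp0:2 pp1:2 pp2:2
Op 2: read(P1, v0) -> 48. No state change.
Op 3: write(P0, v1, 179). refcount(pp1)=2>1 -> COPY to pp3. 4 ppages; refcounts: pp0:2 pp1:1 pp2:2 pp3:1
Op 4: write(P1, v0, 136). refcount(pp0)=2>1 -> COPY to pp4. 5 ppages; refcounts: pp0:1 pp1:1 pp2:2 pp3:1 pp4:1
Op 5: write(P1, v1, 110). refcount(pp1)=1 -> write in place. 5 ppages; refcounts: pp0:1 pp1:1 pp2:2 pp3:1 pp4:1
Op 6: write(P1, v1, 123). refcount(pp1)=1 -> write in place. 5 ppages; refcounts: pp0:1 pp1:1 pp2:2 pp3:1 pp4:1
Op 7: write(P1, v1, 173). refcount(pp1)=1 -> write in place. 5 ppages; refcounts: pp0:1 pp1:1 pp2:2 pp3:1 pp4:1
Op 8: write(P0, v0, 160). refcount(pp0)=1 -> write in place. 5 ppages; refcounts: pp0:1 pp1:1 pp2:2 pp3:1 pp4:1

yes yes no no no no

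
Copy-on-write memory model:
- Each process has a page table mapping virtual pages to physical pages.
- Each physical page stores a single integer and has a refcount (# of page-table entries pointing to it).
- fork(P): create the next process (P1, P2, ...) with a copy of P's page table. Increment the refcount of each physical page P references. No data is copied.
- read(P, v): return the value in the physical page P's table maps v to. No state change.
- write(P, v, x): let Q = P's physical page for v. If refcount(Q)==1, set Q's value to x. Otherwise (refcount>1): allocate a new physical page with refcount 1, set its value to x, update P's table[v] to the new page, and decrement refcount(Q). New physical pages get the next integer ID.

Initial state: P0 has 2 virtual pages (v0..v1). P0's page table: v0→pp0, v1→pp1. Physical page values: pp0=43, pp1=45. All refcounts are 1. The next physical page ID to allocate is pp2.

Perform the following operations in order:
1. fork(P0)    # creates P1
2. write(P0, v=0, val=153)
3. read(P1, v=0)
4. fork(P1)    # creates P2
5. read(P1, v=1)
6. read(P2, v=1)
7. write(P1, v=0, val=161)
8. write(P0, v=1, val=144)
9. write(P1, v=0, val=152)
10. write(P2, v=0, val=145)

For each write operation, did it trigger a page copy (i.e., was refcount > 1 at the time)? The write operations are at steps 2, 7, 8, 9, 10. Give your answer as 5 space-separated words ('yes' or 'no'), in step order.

Op 1: fork(P0) -> P1. 2 ppages; refcounts: pp0:2 pp1:2
Op 2: write(P0, v0, 153). refcount(pp0)=2>1 -> COPY to pp2. 3 ppages; refcounts: pp0:1 pp1:2 pp2:1
Op 3: read(P1, v0) -> 43. No state change.
Op 4: fork(P1) -> P2. 3 ppages; refcounts: pp0:2 pp1:3 pp2:1
Op 5: read(P1, v1) -> 45. No state change.
Op 6: read(P2, v1) -> 45. No state change.
Op 7: write(P1, v0, 161). refcount(pp0)=2>1 -> COPY to pp3. 4 ppages; refcounts: pp0:1 pp1:3 pp2:1 pp3:1
Op 8: write(P0, v1, 144). refcount(pp1)=3>1 -> COPY to pp4. 5 ppages; refcounts: pp0:1 pp1:2 pp2:1 pp3:1 pp4:1
Op 9: write(P1, v0, 152). refcount(pp3)=1 -> write in place. 5 ppages; refcounts: pp0:1 pp1:2 pp2:1 pp3:1 pp4:1
Op 10: write(P2, v0, 145). refcount(pp0)=1 -> write in place. 5 ppages; refcounts: pp0:1 pp1:2 pp2:1 pp3:1 pp4:1

yes yes yes no no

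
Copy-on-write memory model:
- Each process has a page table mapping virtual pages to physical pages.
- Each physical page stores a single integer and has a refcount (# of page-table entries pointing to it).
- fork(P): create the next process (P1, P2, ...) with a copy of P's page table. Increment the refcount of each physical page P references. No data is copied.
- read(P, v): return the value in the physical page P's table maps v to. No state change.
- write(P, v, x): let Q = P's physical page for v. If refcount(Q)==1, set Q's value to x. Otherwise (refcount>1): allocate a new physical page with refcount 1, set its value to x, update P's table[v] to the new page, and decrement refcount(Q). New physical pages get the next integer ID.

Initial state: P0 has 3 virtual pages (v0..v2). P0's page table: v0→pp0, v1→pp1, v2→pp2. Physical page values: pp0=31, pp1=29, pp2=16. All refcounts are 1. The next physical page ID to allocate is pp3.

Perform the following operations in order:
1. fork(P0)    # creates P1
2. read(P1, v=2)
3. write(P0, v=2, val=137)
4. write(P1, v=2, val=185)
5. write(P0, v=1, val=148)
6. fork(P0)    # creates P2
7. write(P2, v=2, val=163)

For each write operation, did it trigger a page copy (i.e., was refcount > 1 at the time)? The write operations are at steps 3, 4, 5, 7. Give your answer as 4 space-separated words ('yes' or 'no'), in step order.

Op 1: fork(P0) -> P1. 3 ppages; refcounts: pp0:2 pp1:2 pp2:2
Op 2: read(P1, v2) -> 16. No state change.
Op 3: write(P0, v2, 137). refcount(pp2)=2>1 -> COPY to pp3. 4 ppages; refcounts: pp0:2 pp1:2 pp2:1 pp3:1
Op 4: write(P1, v2, 185). refcount(pp2)=1 -> write in place. 4 ppages; refcounts: pp0:2 pp1:2 pp2:1 pp3:1
Op 5: write(P0, v1, 148). refcount(pp1)=2>1 -> COPY to pp4. 5 ppages; refcounts: pp0:2 pp1:1 pp2:1 pp3:1 pp4:1
Op 6: fork(P0) -> P2. 5 ppages; refcounts: pp0:3 pp1:1 pp2:1 pp3:2 pp4:2
Op 7: write(P2, v2, 163). refcount(pp3)=2>1 -> COPY to pp5. 6 ppages; refcounts: pp0:3 pp1:1 pp2:1 pp3:1 pp4:2 pp5:1

yes no yes yes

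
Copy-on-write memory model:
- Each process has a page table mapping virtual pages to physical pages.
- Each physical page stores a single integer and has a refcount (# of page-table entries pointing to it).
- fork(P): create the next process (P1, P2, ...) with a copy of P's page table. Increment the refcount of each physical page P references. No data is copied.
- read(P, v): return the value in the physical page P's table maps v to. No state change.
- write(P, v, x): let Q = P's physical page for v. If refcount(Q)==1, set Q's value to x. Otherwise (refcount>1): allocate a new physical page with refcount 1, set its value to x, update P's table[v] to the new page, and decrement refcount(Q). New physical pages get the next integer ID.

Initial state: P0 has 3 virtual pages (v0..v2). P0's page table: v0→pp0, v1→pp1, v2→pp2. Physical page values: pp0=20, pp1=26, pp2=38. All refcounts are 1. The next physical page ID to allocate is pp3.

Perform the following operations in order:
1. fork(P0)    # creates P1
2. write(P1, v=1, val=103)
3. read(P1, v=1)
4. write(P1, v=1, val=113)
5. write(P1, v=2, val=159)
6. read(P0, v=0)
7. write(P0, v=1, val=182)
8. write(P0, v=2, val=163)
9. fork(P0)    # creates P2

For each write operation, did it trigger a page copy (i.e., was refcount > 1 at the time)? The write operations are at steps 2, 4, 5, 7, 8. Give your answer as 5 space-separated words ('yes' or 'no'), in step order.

Op 1: fork(P0) -> P1. 3 ppages; refcounts: pp0:2 pp1:2 pp2:2
Op 2: write(P1, v1, 103). refcount(pp1)=2>1 -> COPY to pp3. 4 ppages; refcounts: pp0:2 pp1:1 pp2:2 pp3:1
Op 3: read(P1, v1) -> 103. No state change.
Op 4: write(P1, v1, 113). refcount(pp3)=1 -> write in place. 4 ppages; refcounts: pp0:2 pp1:1 pp2:2 pp3:1
Op 5: write(P1, v2, 159). refcount(pp2)=2>1 -> COPY to pp4. 5 ppages; refcounts: pp0:2 pp1:1 pp2:1 pp3:1 pp4:1
Op 6: read(P0, v0) -> 20. No state change.
Op 7: write(P0, v1, 182). refcount(pp1)=1 -> write in place. 5 ppages; refcounts: pp0:2 pp1:1 pp2:1 pp3:1 pp4:1
Op 8: write(P0, v2, 163). refcount(pp2)=1 -> write in place. 5 ppages; refcounts: pp0:2 pp1:1 pp2:1 pp3:1 pp4:1
Op 9: fork(P0) -> P2. 5 ppages; refcounts: pp0:3 pp1:2 pp2:2 pp3:1 pp4:1

yes no yes no no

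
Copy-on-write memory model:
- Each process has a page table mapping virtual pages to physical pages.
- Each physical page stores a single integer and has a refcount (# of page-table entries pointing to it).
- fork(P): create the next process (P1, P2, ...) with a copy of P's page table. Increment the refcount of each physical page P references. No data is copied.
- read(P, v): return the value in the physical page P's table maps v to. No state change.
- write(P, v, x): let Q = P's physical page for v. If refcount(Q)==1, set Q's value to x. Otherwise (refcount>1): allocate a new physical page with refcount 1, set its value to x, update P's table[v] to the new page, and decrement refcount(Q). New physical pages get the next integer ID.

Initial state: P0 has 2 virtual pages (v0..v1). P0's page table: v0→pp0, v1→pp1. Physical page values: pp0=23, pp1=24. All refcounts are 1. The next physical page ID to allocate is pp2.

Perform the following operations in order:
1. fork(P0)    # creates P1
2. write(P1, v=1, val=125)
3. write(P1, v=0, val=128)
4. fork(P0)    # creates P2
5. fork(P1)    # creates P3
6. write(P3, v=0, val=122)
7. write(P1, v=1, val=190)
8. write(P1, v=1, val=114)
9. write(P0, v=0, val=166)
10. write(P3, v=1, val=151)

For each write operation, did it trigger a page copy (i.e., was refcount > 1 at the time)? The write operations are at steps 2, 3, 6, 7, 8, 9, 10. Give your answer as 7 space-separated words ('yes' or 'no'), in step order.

Op 1: fork(P0) -> P1. 2 ppages; refcounts: pp0:2 pp1:2
Op 2: write(P1, v1, 125). refcount(pp1)=2>1 -> COPY to pp2. 3 ppages; refcounts: pp0:2 pp1:1 pp2:1
Op 3: write(P1, v0, 128). refcount(pp0)=2>1 -> COPY to pp3. 4 ppages; refcounts: pp0:1 pp1:1 pp2:1 pp3:1
Op 4: fork(P0) -> P2. 4 ppages; refcounts: pp0:2 pp1:2 pp2:1 pp3:1
Op 5: fork(P1) -> P3. 4 ppages; refcounts: pp0:2 pp1:2 pp2:2 pp3:2
Op 6: write(P3, v0, 122). refcount(pp3)=2>1 -> COPY to pp4. 5 ppages; refcounts: pp0:2 pp1:2 pp2:2 pp3:1 pp4:1
Op 7: write(P1, v1, 190). refcount(pp2)=2>1 -> COPY to pp5. 6 ppages; refcounts: pp0:2 pp1:2 pp2:1 pp3:1 pp4:1 pp5:1
Op 8: write(P1, v1, 114). refcount(pp5)=1 -> write in place. 6 ppages; refcounts: pp0:2 pp1:2 pp2:1 pp3:1 pp4:1 pp5:1
Op 9: write(P0, v0, 166). refcount(pp0)=2>1 -> COPY to pp6. 7 ppages; refcounts: pp0:1 pp1:2 pp2:1 pp3:1 pp4:1 pp5:1 pp6:1
Op 10: write(P3, v1, 151). refcount(pp2)=1 -> write in place. 7 ppages; refcounts: pp0:1 pp1:2 pp2:1 pp3:1 pp4:1 pp5:1 pp6:1

yes yes yes yes no yes no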